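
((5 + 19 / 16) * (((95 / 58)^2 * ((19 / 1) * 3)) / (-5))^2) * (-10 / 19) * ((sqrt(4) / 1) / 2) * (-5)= 1378877630625 / 90531968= 15230.84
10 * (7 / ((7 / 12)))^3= 17280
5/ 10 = 1/ 2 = 0.50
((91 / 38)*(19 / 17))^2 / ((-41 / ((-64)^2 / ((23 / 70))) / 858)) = -509293424640 / 272527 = -1868781.53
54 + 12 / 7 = 390 / 7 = 55.71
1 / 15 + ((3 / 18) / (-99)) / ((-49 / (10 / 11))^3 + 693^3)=32932940649419 / 493994109778785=0.07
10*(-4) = -40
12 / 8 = 3 / 2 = 1.50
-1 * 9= -9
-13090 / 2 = -6545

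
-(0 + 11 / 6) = -11 / 6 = -1.83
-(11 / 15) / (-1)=11 / 15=0.73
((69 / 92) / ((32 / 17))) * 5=255 / 128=1.99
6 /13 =0.46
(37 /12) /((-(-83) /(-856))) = -31.80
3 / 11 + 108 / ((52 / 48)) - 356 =-36613 / 143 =-256.03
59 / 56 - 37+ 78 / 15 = -8609 / 280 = -30.75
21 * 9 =189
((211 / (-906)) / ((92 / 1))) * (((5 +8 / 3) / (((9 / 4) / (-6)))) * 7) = 1477 / 4077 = 0.36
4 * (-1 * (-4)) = 16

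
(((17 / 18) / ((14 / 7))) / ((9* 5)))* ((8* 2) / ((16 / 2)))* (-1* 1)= -17 / 810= -0.02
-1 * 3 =-3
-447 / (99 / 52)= -7748 / 33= -234.79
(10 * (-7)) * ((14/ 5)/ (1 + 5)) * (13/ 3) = -1274/ 9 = -141.56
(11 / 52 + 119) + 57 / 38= 6277 / 52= 120.71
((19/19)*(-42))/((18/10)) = -70/3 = -23.33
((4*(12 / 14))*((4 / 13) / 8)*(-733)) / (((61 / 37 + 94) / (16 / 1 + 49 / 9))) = -21.67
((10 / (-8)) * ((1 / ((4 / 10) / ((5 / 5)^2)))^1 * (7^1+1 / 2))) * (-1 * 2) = 375 / 8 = 46.88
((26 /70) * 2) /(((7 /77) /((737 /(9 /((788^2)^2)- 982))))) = -7388320146668032 /1204735525049455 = -6.13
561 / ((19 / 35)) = 19635 / 19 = 1033.42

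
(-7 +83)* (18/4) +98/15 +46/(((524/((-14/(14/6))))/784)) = -126572/1965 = -64.41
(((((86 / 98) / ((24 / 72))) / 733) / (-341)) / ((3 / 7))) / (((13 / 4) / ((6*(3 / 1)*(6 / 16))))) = -1161 / 22745723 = -0.00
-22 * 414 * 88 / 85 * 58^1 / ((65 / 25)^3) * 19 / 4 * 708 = -3908414030400 / 37349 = -104645747.69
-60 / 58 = -30 / 29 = -1.03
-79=-79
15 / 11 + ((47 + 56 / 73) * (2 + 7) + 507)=753429 / 803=938.27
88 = 88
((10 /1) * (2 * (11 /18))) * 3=110 /3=36.67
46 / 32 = 23 / 16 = 1.44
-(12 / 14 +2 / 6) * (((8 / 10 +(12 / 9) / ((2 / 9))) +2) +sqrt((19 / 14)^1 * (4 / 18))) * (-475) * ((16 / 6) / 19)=5000 * sqrt(133) / 1323 +44000 / 63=742.00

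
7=7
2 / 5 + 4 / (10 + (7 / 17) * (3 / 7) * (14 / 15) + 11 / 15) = 10658 / 13895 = 0.77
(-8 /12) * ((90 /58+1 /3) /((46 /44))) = -7216 /6003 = -1.20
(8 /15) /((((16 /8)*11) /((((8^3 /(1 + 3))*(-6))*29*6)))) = -178176 /55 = -3239.56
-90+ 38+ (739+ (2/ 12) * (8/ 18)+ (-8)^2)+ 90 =22709/ 27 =841.07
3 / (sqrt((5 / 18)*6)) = 3*sqrt(15) / 5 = 2.32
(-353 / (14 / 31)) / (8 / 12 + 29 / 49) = -229803 / 370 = -621.09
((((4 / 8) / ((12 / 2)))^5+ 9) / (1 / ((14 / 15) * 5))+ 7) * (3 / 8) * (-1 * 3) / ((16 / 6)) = -18289159 / 884736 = -20.67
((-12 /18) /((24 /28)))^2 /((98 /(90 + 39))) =43 /54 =0.80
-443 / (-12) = 443 / 12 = 36.92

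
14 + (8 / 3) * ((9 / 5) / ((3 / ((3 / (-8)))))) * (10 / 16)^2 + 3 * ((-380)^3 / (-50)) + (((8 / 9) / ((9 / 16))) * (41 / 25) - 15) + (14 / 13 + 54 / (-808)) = 560237377170761 / 170164800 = 3292322.37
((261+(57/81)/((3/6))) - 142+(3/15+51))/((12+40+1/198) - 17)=4.90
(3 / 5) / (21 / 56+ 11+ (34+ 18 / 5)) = 8 / 653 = 0.01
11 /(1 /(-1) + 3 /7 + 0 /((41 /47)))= -77 /4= -19.25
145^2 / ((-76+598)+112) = 33.16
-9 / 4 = -2.25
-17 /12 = -1.42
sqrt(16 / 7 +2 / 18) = sqrt(1057) / 21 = 1.55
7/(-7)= -1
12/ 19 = 0.63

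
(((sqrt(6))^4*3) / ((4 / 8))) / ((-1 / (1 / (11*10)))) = -108 / 55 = -1.96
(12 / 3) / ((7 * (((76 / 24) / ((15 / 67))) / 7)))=0.28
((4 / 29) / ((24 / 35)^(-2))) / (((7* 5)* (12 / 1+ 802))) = 1152 / 506053625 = 0.00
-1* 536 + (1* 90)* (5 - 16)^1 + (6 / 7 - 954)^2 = 44440810 / 49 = 906955.31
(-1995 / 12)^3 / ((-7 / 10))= 210056875 / 32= 6564277.34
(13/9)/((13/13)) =13/9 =1.44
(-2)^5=-32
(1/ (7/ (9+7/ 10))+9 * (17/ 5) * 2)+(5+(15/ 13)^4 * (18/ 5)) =147879591/ 1999270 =73.97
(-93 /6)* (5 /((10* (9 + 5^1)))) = -31 /56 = -0.55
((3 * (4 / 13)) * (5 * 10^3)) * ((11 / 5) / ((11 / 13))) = 12000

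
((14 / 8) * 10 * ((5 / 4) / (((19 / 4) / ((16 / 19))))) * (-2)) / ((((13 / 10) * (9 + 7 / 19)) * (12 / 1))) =-3500 / 65949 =-0.05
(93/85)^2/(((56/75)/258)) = 3347163/8092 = 413.64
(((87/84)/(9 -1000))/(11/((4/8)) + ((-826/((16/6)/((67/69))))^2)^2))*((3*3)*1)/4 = -1168616016/4066971350857690083641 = -0.00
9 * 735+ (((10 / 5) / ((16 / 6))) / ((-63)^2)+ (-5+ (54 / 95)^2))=315711023497 / 47760300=6610.32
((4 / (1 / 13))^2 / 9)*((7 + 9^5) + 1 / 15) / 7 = 2395314064 / 945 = 2534723.88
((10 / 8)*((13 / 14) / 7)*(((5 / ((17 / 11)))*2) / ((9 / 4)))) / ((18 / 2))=3575 / 67473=0.05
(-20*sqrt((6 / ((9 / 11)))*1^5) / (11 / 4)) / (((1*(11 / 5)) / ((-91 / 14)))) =2600*sqrt(66) / 363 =58.19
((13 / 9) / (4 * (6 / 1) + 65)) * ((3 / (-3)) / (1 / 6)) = -26 / 267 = -0.10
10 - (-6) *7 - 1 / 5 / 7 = 1819 / 35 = 51.97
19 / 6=3.17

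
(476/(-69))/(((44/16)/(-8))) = 15232/759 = 20.07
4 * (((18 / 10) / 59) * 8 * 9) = 2592 / 295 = 8.79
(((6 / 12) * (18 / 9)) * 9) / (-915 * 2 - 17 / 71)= -639 / 129947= -0.00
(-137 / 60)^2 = 18769 / 3600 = 5.21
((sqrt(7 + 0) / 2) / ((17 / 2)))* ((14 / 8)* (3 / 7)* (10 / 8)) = 15* sqrt(7) / 272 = 0.15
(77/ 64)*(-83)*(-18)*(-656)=-2358279/ 2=-1179139.50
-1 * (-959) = 959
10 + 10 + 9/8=169/8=21.12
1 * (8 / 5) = 8 / 5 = 1.60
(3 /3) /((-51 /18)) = -0.35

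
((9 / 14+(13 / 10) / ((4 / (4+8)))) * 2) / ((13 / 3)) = 954 / 455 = 2.10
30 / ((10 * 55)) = 3 / 55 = 0.05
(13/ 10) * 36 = 234/ 5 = 46.80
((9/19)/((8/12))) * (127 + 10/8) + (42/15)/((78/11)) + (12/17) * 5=2520707/26520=95.05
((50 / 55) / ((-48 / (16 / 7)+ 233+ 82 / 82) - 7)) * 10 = 50 / 1133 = 0.04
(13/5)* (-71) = -923/5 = -184.60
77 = 77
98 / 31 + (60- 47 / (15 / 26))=-8512 / 465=-18.31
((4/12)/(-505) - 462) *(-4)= 2799724/1515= 1848.00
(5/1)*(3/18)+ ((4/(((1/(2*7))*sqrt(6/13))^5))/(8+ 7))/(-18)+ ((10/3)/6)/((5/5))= 25/18 - 22723064*sqrt(78)/3645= -55056.13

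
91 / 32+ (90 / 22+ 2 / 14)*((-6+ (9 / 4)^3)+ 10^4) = 52191621 / 1232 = 42363.33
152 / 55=2.76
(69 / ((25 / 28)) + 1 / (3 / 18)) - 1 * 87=-93 / 25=-3.72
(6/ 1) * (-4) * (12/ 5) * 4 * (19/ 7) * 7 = -21888/ 5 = -4377.60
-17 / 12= -1.42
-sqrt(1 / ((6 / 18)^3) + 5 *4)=-sqrt(47)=-6.86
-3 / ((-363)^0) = -3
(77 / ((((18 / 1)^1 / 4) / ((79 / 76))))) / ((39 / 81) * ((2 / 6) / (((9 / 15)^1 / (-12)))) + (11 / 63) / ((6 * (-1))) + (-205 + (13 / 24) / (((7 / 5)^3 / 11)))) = -75112884 / 870226657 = -0.09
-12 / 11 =-1.09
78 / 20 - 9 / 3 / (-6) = 22 / 5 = 4.40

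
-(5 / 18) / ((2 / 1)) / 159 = -5 / 5724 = -0.00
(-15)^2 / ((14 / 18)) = 2025 / 7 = 289.29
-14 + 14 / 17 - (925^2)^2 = -12445600390849 / 17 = -732094140638.18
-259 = -259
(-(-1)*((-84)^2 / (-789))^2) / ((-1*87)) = -1843968 / 2005901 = -0.92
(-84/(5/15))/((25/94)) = -23688/25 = -947.52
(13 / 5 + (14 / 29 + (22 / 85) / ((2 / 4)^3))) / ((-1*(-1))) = 12703 / 2465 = 5.15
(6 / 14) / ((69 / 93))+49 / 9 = 8726 / 1449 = 6.02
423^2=178929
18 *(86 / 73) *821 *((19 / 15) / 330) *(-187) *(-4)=91222952 / 1825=49985.18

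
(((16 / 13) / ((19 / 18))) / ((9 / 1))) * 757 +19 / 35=852533 / 8645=98.62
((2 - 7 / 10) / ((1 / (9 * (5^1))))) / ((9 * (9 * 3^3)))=13 / 486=0.03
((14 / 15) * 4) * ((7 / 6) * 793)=155428 / 45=3453.96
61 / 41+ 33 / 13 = 2146 / 533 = 4.03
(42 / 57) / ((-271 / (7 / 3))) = -98 / 15447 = -0.01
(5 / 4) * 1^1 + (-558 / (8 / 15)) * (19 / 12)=-26485 / 16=-1655.31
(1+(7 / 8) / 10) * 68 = 1479 / 20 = 73.95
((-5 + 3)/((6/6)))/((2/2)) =-2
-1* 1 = -1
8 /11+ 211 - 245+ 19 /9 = -3085 /99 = -31.16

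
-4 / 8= -1 / 2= -0.50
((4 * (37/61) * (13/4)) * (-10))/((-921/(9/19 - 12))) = -351130/355813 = -0.99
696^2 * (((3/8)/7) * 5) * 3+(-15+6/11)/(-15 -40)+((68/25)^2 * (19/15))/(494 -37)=1412583629490907/3628865625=389263.14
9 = 9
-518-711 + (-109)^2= 10652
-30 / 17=-1.76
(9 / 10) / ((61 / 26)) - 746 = -227413 / 305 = -745.62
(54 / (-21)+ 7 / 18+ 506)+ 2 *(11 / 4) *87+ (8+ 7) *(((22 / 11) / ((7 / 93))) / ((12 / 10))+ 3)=85646 / 63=1359.46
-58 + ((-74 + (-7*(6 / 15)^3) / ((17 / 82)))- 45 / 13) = -137.62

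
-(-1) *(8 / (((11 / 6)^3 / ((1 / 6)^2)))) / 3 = 16 / 1331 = 0.01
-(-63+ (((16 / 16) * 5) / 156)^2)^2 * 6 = -2350527458449 / 98706816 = -23813.22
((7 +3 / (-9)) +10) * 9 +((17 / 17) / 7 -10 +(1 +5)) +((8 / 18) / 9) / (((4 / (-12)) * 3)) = 82835 / 567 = 146.09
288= 288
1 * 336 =336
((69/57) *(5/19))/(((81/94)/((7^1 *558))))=4691540/3249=1444.00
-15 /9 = -5 /3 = -1.67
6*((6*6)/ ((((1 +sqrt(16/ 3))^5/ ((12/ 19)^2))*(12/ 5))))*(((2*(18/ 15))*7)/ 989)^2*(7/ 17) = -6114813368832/ 11143855507700305 +3599524583424*sqrt(3)/ 11143855507700305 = 0.00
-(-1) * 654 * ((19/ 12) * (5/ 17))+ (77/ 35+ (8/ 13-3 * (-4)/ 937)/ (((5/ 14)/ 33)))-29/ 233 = 35190775195/ 96497882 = 364.68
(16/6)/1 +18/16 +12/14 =781/168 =4.65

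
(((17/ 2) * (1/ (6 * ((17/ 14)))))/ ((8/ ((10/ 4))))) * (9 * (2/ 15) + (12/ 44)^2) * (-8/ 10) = -1799/ 4840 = -0.37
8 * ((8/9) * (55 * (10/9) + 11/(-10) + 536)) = 1716512/405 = 4238.30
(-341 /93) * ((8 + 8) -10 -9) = 11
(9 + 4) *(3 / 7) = 39 / 7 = 5.57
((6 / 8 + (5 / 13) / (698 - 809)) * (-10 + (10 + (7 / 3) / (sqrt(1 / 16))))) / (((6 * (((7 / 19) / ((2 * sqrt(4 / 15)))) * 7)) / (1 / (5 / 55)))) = 1801162 * sqrt(15) / 1363635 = 5.12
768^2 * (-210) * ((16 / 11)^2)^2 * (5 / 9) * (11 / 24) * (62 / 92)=-95140126.67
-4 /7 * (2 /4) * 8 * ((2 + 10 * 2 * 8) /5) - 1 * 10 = -2942 /35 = -84.06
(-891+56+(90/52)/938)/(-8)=20363935/195104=104.37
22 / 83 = 0.27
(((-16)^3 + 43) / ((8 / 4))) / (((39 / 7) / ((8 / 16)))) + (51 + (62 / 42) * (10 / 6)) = -420655 / 3276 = -128.41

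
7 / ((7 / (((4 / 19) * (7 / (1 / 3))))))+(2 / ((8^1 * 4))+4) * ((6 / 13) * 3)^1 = 1527 / 152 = 10.05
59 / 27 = 2.19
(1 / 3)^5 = 1 / 243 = 0.00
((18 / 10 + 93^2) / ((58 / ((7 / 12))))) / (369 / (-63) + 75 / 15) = -117747 / 1160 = -101.51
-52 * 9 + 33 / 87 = -13561 / 29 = -467.62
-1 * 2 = -2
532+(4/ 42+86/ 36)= 67345/ 126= 534.48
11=11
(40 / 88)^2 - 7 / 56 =79 / 968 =0.08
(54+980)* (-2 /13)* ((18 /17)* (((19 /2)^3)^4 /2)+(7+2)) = -10298554318738844829 /226304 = -45507610642051.60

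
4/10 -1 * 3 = -13/5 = -2.60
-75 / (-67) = 75 / 67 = 1.12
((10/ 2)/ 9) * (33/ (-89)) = -55/ 267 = -0.21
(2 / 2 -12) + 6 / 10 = -52 / 5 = -10.40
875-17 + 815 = 1673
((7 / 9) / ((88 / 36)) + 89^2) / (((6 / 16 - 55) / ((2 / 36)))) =-348538 / 43263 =-8.06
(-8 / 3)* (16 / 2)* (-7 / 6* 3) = 224 / 3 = 74.67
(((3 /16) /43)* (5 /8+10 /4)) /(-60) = -5 /22016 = -0.00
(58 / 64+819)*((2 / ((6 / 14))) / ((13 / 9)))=2648.93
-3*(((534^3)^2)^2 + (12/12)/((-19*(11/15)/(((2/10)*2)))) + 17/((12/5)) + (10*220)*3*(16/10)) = -1348412023887074117957423544070382621/836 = -1612933042927122150666775000000000.00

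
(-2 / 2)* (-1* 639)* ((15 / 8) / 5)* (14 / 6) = 4473 / 8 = 559.12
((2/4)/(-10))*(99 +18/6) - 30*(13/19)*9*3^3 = -948669/190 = -4992.99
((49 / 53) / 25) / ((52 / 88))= 1078 / 17225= 0.06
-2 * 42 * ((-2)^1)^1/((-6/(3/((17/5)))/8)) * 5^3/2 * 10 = -123529.41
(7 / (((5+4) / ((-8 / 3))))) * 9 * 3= -56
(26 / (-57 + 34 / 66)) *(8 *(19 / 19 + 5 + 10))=-13728 / 233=-58.92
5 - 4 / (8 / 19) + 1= -7 / 2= -3.50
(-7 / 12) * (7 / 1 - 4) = -7 / 4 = -1.75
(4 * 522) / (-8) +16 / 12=-779 / 3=-259.67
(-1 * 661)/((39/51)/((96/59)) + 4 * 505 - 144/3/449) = -484359648/1480457407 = -0.33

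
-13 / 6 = -2.17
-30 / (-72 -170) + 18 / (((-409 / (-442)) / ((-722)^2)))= 501827602119 / 49489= 10140184.73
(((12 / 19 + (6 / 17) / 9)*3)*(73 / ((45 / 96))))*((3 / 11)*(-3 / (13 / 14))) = -981120 / 3553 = -276.14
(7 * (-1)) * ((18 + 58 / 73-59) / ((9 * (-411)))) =-20545 / 270027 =-0.08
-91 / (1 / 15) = -1365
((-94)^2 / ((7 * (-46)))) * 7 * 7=-30926 / 23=-1344.61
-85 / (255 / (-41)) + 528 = 1625 / 3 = 541.67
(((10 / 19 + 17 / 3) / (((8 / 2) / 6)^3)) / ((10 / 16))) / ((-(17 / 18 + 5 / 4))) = -114372 / 7505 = -15.24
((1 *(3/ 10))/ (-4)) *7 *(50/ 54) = -35/ 72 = -0.49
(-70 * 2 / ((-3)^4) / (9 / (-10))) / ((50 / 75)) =700 / 243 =2.88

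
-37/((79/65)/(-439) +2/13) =-1055795/4311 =-244.91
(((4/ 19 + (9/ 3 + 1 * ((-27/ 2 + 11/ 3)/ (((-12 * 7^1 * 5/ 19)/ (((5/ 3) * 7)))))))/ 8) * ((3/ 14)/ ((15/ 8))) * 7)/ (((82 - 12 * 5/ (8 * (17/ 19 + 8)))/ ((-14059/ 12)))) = -16382320045/ 1350921888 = -12.13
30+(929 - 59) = 900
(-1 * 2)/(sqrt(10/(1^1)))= -sqrt(10)/5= -0.63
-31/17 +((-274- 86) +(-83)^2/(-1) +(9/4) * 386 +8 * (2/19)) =-4122437/646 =-6381.48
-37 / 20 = -1.85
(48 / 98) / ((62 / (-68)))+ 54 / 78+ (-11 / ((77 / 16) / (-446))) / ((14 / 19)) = 1383.67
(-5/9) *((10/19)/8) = -25/684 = -0.04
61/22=2.77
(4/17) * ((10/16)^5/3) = 3125/417792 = 0.01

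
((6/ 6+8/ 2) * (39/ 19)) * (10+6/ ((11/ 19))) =43680/ 209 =209.00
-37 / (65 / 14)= -518 / 65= -7.97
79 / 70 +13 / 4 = 613 / 140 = 4.38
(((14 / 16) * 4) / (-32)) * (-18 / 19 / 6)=21 / 1216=0.02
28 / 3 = 9.33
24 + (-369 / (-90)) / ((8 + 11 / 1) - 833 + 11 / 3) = 583317 / 24310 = 23.99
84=84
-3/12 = -1/4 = -0.25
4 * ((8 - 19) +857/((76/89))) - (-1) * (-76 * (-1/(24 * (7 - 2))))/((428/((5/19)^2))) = 3970.37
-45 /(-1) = 45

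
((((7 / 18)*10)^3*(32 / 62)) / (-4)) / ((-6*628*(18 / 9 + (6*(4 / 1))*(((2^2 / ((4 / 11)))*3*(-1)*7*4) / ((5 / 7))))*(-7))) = 30625 / 3304405983276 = 0.00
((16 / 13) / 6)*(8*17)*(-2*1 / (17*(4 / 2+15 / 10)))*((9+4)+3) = -4096 / 273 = -15.00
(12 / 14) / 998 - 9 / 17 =-31386 / 59381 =-0.53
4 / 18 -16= -15.78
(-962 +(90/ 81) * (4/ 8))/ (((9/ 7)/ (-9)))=60571/ 9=6730.11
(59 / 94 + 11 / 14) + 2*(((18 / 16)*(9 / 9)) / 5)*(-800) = -117975 / 329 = -358.59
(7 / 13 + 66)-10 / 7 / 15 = 18139 / 273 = 66.44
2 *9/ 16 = 9/ 8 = 1.12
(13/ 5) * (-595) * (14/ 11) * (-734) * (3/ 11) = 47690916/ 121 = 394139.80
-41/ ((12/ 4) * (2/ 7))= -287/ 6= -47.83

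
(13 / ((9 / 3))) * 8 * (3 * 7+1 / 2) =2236 / 3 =745.33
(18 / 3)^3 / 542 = 108 / 271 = 0.40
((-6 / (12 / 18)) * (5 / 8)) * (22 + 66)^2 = -43560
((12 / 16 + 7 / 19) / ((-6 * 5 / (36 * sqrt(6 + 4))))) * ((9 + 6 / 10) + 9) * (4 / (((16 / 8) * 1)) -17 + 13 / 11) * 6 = 113832 * sqrt(10) / 55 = 6544.88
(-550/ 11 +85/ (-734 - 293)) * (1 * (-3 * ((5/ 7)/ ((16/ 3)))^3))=520779375/ 1442861056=0.36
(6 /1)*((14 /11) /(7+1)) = 21 /22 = 0.95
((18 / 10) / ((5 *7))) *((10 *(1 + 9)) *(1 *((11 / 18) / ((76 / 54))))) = 297 / 133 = 2.23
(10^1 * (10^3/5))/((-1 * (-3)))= 2000/3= 666.67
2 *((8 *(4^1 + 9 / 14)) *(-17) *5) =-44200 / 7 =-6314.29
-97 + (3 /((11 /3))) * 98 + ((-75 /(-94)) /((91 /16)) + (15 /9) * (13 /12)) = -25189165 /1693692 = -14.87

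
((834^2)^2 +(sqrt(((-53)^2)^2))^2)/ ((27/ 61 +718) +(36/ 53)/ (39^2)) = 264340492507817609/ 392540769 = 673409014.77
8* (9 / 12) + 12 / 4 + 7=16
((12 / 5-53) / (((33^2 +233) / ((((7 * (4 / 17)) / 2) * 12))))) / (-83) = 21252 / 4663355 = 0.00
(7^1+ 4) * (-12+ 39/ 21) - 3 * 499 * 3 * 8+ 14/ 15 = -3784057/ 105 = -36038.64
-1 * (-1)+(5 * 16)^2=6401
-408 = -408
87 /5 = 17.40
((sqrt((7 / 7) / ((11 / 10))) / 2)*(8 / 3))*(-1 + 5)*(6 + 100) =1696*sqrt(110) / 33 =539.02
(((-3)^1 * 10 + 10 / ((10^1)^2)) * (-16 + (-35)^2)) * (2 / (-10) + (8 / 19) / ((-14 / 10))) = 120376503 / 6650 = 18101.73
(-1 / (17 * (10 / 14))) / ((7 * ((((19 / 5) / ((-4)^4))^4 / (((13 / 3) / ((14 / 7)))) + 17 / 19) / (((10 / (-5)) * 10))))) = 1326071152640000 / 5042560167241049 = 0.26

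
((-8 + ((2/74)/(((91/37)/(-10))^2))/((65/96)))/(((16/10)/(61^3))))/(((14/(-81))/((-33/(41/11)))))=-3296016657925695/61792822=-53339798.24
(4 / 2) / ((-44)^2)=1 / 968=0.00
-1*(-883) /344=883 /344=2.57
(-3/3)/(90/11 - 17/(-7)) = -77/817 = -0.09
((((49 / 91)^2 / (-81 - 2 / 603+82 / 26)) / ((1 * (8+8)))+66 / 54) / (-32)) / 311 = -1396013533 / 11369268937728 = -0.00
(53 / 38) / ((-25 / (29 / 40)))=-1537 / 38000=-0.04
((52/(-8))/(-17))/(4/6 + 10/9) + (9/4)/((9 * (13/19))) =4105/7072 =0.58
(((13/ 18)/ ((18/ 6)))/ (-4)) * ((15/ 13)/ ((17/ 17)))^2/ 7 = -25/ 2184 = -0.01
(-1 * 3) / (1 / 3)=-9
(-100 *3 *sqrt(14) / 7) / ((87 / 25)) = -2500 *sqrt(14) / 203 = -46.08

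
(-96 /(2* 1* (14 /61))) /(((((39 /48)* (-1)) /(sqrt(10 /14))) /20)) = 468480* sqrt(35) /637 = 4350.97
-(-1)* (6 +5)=11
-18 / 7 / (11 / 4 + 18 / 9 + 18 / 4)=-72 / 259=-0.28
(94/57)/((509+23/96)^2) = 288768/45408836611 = 0.00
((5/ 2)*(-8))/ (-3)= 20/ 3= 6.67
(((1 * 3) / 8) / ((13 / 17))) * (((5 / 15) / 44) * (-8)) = -17 / 572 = -0.03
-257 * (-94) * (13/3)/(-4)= -157027/6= -26171.17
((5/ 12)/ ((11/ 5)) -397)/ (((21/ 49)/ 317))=-116229001/ 396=-293507.58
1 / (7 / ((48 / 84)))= 0.08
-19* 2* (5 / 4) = -95 / 2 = -47.50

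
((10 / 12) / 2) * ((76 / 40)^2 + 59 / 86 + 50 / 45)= 209257 / 92880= 2.25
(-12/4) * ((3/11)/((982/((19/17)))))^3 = -555579/6192404006684104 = -0.00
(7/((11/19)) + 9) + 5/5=243/11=22.09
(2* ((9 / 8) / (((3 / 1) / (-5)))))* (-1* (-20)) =-75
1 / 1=1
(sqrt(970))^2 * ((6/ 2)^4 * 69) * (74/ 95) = 80235684/ 19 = 4222930.74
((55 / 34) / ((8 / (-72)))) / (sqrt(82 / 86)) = -495 * sqrt(1763) / 1394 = -14.91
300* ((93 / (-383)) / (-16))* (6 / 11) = 20925 / 8426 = 2.48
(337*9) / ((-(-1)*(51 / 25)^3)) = 5265625 / 14739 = 357.26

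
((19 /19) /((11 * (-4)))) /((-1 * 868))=1 /38192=0.00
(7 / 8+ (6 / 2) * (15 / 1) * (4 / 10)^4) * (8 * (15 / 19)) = 6081 / 475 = 12.80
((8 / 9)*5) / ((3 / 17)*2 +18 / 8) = 2720 / 1593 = 1.71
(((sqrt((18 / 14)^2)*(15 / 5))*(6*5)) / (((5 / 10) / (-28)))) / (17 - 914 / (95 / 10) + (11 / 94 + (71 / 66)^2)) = 5041320768 / 60632969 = 83.14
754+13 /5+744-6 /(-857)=6430101 /4285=1500.61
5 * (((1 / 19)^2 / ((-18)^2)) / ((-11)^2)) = 5 / 14152644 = 0.00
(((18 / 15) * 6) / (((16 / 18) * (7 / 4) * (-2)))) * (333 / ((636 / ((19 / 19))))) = -8991 / 7420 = -1.21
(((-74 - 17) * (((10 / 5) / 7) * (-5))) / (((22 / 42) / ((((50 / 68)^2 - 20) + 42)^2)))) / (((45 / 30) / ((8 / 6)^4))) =19771526290880 / 74417211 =265684.86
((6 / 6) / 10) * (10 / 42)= 0.02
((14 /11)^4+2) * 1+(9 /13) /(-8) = 6908823 /1522664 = 4.54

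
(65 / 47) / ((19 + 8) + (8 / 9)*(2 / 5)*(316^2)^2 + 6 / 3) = 2925 / 7498358054807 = 0.00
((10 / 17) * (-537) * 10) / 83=-53700 / 1411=-38.06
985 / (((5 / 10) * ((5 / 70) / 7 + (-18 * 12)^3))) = -0.00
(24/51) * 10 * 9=42.35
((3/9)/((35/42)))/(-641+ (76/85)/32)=-272/435861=-0.00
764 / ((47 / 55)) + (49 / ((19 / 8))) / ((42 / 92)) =2516212 / 2679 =939.24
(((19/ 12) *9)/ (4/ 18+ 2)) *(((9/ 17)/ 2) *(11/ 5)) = 3.73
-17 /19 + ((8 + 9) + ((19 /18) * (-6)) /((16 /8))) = 1475 /114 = 12.94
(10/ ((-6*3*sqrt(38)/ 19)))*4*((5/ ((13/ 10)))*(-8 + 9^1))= -500*sqrt(38)/ 117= -26.34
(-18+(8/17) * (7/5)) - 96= -9634/85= -113.34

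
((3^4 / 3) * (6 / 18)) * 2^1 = 18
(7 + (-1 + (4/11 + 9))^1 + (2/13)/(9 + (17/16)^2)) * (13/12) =5702453/342276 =16.66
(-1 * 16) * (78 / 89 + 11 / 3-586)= 2483984 / 267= 9303.31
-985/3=-328.33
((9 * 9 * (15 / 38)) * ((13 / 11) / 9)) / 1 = 1755 / 418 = 4.20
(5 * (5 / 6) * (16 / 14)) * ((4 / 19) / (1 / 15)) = 2000 / 133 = 15.04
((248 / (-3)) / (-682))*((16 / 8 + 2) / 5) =0.10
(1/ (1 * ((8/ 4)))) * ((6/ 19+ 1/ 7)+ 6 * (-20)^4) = 127680061/ 266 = 480000.23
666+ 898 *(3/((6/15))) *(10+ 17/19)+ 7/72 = 74042.15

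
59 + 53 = 112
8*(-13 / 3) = -104 / 3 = -34.67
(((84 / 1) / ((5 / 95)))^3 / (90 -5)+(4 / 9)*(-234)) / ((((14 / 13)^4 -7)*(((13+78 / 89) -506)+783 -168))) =-1291728213991423 / 18766770645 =-68830.61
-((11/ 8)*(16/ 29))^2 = -484/ 841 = -0.58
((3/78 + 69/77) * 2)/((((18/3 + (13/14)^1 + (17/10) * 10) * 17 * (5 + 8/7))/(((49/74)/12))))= 641753/15548238420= 0.00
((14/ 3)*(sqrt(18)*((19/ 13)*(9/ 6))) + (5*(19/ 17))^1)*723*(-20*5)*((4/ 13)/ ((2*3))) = -181653.61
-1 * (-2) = 2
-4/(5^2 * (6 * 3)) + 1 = 223/225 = 0.99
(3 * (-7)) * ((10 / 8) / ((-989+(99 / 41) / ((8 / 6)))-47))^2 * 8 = -7060200 / 28766534449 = -0.00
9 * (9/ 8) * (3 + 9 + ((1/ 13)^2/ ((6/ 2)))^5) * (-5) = -2009976811158425/ 3308603804376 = -607.50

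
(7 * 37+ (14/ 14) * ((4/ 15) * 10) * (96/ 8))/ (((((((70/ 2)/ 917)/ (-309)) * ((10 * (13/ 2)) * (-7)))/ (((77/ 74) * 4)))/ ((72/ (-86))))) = -9329276088/ 517075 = -18042.40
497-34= 463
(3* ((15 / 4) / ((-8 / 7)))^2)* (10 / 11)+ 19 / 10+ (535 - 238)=9243899 / 28160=328.26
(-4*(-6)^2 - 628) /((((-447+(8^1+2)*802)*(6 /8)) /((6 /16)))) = -386 /7573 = -0.05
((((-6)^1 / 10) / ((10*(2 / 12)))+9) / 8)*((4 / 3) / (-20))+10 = 1241 / 125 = 9.93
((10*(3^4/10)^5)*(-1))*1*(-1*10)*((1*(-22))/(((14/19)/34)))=-12388544976753/3500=-3539584279.07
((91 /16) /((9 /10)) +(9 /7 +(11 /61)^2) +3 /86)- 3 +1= 457443863 /80641512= 5.67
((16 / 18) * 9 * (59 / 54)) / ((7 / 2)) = 472 / 189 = 2.50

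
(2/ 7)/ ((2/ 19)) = 19/ 7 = 2.71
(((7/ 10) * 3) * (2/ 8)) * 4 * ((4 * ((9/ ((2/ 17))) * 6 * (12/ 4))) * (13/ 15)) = 250614/ 25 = 10024.56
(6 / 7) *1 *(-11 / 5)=-66 / 35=-1.89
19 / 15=1.27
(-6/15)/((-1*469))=2/2345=0.00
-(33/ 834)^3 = -1331/ 21484952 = -0.00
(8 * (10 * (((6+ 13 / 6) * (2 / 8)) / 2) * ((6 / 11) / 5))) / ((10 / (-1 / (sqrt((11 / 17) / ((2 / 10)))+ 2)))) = -1666 / 715+ 49 * sqrt(935) / 715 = -0.23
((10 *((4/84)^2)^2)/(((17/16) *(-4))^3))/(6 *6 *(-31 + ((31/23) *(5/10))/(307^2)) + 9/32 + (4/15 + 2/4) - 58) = 221975244800/388712662628690015469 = 0.00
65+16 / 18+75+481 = 621.89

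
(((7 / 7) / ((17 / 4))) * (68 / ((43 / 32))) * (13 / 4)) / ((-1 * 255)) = -1664 / 10965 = -0.15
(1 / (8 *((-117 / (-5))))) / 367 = 5 / 343512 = 0.00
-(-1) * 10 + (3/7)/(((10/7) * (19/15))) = 389/38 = 10.24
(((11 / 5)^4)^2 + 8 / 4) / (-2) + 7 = -209671381 / 781250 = -268.38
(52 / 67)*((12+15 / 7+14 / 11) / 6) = 30862 / 15477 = 1.99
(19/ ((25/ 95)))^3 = 47045881/ 125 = 376367.05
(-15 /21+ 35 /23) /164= 65 /13202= 0.00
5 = 5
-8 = -8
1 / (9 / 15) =5 / 3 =1.67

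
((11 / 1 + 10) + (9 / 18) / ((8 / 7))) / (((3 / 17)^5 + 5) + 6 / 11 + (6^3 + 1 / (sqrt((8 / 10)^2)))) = 5357120461 / 55675475452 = 0.10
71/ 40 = 1.78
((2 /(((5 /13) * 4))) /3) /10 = 13 /300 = 0.04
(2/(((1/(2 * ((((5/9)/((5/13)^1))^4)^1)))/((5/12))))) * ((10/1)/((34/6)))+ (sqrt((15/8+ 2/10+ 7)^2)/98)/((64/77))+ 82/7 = 98454373321/3997486080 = 24.63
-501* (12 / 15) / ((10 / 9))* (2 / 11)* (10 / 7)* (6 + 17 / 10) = -18036 / 25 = -721.44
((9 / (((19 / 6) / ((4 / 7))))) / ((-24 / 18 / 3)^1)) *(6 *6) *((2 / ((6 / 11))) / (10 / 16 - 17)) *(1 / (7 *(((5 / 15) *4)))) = 3.16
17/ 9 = 1.89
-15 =-15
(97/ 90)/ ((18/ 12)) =97/ 135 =0.72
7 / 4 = 1.75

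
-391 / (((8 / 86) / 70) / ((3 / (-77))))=252195 / 22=11463.41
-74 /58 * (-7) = 259 /29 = 8.93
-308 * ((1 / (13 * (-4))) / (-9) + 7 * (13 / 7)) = -468545 / 117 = -4004.66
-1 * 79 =-79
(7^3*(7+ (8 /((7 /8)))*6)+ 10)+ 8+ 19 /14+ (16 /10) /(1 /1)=1486657 /70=21237.96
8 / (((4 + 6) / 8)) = 32 / 5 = 6.40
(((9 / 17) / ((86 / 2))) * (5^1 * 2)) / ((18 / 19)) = 95 / 731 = 0.13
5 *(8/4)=10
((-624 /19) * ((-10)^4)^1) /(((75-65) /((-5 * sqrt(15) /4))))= 780000 * sqrt(15) /19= 158996.16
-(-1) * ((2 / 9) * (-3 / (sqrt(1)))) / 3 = -2 / 9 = -0.22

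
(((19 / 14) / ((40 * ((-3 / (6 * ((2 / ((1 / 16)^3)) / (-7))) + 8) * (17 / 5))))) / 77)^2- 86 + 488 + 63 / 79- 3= 45562625626463190045280 / 113964267492661777191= 399.80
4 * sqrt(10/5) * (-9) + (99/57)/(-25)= -50.98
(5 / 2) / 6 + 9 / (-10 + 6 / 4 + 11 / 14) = -3 / 4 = -0.75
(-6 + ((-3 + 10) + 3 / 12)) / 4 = 5 / 16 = 0.31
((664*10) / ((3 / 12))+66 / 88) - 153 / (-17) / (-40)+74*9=1089061 / 40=27226.52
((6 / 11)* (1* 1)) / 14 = 3 / 77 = 0.04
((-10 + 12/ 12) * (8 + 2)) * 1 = -90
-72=-72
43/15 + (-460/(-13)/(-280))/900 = 469537/163800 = 2.87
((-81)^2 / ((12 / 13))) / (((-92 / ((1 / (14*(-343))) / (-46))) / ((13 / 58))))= -369603 / 4714718848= -0.00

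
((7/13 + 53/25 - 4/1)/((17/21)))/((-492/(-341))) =-260183/226525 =-1.15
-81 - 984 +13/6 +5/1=-6347/6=-1057.83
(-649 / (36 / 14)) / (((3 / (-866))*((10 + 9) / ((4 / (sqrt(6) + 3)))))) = 2814.60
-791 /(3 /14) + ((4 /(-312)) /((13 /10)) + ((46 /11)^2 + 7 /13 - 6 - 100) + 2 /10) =-386395831 /102245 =-3779.12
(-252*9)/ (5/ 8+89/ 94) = -284256/ 197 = -1442.92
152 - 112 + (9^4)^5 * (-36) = -437675956526049436796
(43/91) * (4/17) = 172/1547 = 0.11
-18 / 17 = -1.06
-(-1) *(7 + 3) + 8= 18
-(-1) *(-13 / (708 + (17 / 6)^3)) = -2808 / 157841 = -0.02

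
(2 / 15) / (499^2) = 2 / 3735015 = 0.00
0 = 0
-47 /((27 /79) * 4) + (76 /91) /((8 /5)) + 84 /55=-17475863 /540540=-32.33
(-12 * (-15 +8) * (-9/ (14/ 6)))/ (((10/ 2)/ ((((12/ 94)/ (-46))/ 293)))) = 972/ 1583665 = 0.00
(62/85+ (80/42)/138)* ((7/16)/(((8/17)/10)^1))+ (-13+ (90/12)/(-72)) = -41033/6624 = -6.19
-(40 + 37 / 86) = -3477 / 86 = -40.43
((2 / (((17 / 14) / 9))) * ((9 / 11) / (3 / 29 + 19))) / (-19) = -32886 / 984181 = -0.03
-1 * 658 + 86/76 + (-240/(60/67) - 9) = -35487/38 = -933.87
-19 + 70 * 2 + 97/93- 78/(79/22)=737062/7347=100.32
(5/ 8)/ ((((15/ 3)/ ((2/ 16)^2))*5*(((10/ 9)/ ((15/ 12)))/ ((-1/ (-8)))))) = 9/ 163840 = 0.00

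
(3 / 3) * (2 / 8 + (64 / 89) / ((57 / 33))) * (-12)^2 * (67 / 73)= 10870884 / 123443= 88.06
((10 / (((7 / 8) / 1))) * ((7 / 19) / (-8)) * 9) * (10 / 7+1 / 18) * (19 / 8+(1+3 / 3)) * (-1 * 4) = 4675 / 38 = 123.03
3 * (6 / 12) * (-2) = -3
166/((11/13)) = 2158/11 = 196.18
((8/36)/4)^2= 1/324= 0.00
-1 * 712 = -712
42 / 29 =1.45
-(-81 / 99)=9 / 11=0.82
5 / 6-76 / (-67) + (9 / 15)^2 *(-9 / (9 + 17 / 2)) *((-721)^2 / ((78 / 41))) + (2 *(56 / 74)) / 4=-1222722058859 / 24170250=-50587.89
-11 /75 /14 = -11 /1050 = -0.01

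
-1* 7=-7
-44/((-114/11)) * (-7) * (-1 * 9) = 5082/19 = 267.47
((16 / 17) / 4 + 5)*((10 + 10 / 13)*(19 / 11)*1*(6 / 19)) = 74760 / 2431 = 30.75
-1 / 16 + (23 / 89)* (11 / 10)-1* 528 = -3757781 / 7120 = -527.78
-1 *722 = -722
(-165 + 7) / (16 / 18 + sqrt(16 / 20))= 14220 - 6399* sqrt(5)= -88.60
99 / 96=33 / 32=1.03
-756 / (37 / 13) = -9828 / 37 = -265.62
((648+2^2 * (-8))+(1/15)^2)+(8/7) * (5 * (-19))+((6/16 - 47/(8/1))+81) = 1836239/3150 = 582.93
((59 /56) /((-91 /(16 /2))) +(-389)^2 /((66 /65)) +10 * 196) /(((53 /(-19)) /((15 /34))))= -603045220945 /25253228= -23879.93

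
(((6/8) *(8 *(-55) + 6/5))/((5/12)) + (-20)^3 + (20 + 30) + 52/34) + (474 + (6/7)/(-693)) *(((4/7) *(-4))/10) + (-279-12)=-43957365863/4810575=-9137.65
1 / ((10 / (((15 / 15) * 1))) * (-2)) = -1 / 20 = -0.05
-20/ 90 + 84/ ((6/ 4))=502/ 9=55.78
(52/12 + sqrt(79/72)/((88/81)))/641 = 27 * sqrt(158)/225632 + 13/1923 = 0.01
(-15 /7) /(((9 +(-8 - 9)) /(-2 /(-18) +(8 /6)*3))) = 1.10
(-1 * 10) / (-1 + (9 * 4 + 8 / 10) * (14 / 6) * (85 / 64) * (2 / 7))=-120 / 379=-0.32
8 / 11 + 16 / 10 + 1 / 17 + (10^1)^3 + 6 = 942841 / 935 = 1008.39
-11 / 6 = -1.83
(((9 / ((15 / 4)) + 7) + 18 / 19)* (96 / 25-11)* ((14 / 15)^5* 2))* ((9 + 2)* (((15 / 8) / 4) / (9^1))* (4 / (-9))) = 26.72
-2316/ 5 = -463.20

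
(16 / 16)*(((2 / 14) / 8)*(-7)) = -1 / 8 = -0.12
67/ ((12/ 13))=871/ 12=72.58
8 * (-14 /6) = -56 /3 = -18.67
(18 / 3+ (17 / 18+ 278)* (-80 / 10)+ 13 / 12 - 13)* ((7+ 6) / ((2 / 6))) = -1047137 / 12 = -87261.42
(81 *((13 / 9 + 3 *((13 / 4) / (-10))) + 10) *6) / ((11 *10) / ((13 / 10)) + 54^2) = 1322919 / 780160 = 1.70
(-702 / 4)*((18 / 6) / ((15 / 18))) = -3159 / 5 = -631.80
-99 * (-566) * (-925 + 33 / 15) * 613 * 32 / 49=-5071537823616 / 245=-20700154382.11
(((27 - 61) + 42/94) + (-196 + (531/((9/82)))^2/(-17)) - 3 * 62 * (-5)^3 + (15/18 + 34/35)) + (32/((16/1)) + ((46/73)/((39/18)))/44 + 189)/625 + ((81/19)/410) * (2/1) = -1353815.30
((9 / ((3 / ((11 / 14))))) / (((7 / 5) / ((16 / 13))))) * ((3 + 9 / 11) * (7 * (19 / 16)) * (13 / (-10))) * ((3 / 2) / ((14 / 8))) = -73.29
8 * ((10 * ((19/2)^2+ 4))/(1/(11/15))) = 16588/3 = 5529.33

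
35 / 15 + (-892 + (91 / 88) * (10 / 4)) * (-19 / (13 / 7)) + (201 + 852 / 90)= 106531537 / 11440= 9312.20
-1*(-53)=53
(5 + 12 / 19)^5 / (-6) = -14025517307 / 14856594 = -944.06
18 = 18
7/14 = 1/2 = 0.50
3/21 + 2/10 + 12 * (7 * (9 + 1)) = 29412/35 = 840.34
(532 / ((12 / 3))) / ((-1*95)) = -7 / 5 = -1.40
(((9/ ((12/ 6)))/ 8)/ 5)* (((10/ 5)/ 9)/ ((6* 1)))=1/ 240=0.00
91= 91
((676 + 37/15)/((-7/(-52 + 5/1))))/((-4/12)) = -478319/35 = -13666.26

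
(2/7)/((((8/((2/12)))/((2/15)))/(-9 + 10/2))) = -1/315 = -0.00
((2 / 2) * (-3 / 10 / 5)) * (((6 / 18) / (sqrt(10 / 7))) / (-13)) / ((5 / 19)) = 19 * sqrt(70) / 32500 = 0.00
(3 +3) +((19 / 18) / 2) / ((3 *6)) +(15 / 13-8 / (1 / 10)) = -613409 / 8424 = -72.82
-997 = -997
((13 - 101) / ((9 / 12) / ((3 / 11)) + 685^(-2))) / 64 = -5161475 / 10322958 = -0.50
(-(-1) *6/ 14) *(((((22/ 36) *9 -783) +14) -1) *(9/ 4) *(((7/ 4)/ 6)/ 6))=-4587/ 128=-35.84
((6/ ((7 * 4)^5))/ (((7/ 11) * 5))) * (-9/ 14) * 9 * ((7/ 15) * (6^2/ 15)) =-2673/ 3764768000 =-0.00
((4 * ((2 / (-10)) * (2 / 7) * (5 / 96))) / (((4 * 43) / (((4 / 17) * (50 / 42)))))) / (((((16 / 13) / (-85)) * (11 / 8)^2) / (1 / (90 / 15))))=1625 / 13767138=0.00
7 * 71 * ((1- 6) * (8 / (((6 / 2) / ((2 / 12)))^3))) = -2485 / 729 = -3.41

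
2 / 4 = 1 / 2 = 0.50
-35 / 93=-0.38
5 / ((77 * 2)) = 5 / 154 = 0.03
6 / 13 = 0.46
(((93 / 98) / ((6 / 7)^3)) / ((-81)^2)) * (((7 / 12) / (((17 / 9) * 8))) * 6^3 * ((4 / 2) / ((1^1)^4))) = 1519 / 396576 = 0.00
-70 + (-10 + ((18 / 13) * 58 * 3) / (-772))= -80.31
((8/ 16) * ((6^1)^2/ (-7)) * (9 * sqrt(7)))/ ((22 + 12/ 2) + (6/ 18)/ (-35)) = -2430 * sqrt(7)/ 2939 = -2.19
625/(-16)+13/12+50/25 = -1727/48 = -35.98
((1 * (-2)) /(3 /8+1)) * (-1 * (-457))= -664.73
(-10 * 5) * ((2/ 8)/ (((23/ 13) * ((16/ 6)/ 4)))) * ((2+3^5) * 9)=-2149875/ 92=-23368.21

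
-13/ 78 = -1/ 6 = -0.17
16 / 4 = 4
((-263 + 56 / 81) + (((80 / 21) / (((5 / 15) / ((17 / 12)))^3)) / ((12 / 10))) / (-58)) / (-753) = 70115681 / 198105264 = 0.35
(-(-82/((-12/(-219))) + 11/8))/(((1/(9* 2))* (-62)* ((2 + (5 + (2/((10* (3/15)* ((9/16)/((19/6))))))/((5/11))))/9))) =-130793535/649016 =-201.53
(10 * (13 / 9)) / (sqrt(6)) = 65 * sqrt(6) / 27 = 5.90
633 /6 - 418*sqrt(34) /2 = 211 /2 - 209*sqrt(34) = -1113.17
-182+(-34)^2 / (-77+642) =-101674 / 565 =-179.95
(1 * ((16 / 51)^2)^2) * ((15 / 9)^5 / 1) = 204800000 / 1643943843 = 0.12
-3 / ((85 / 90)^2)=-972 / 289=-3.36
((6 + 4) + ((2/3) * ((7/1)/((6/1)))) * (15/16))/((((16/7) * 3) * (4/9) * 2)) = 3605/2048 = 1.76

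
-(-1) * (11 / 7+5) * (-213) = -9798 / 7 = -1399.71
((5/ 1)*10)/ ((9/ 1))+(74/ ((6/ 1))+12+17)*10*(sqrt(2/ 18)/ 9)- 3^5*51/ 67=-890603/ 5427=-164.11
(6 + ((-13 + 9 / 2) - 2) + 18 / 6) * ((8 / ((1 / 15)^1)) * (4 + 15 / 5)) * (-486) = 612360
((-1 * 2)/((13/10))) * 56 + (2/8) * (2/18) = -86.13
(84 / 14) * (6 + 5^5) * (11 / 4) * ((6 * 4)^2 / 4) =7439256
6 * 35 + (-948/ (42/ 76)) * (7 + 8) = -178650/ 7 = -25521.43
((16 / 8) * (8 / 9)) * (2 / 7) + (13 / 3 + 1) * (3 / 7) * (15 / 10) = 248 / 63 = 3.94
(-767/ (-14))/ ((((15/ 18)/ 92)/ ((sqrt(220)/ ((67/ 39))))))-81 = -81+16511976 * sqrt(55)/ 2345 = 52139.08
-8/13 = -0.62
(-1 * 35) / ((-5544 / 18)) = 5 / 44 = 0.11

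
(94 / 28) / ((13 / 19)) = 893 / 182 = 4.91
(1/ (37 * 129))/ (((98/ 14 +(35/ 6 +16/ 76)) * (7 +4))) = 38/ 26023987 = 0.00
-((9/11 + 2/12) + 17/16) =-1081/528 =-2.05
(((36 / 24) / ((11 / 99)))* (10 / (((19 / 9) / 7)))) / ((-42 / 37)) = -14985 / 38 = -394.34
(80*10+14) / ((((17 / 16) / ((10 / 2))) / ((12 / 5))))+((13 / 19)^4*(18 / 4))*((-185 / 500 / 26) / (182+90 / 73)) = 108974851332262359 / 11853581132800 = 9193.41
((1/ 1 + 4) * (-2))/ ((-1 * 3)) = 10/ 3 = 3.33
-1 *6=-6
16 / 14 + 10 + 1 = 12.14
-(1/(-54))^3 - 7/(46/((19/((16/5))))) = -13089103/14486688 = -0.90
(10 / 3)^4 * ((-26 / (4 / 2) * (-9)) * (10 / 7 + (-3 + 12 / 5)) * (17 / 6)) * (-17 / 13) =-8381000 / 189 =-44343.92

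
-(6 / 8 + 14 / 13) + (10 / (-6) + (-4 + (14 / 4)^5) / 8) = 615601 / 9984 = 61.66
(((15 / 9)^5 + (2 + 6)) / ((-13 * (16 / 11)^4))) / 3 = -74215229 / 621084672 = -0.12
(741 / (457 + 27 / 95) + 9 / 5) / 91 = 0.04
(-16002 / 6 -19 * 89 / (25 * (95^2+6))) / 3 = -889.00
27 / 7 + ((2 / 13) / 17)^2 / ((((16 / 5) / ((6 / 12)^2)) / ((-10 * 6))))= 5274303 / 1367548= 3.86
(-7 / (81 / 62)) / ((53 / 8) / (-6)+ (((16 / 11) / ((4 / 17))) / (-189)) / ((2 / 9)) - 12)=534688 / 1322379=0.40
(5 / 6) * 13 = 65 / 6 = 10.83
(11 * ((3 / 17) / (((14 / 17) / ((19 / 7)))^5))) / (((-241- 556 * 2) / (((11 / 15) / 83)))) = -2274868910369 / 461406370726560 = -0.00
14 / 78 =0.18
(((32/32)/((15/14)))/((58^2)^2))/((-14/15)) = -1/11316496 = -0.00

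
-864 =-864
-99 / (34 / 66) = -3267 / 17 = -192.18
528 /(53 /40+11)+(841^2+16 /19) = 707324.68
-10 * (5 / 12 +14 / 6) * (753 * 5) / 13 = -207075 / 26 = -7964.42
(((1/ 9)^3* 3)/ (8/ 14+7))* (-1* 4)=-28/ 12879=-0.00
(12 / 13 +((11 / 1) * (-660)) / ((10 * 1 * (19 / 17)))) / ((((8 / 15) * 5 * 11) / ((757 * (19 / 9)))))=-35339.46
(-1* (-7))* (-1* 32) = -224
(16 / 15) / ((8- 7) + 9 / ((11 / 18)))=176 / 2595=0.07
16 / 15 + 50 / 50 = 31 / 15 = 2.07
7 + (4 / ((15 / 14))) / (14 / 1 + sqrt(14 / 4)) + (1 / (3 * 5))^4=4049336 / 556875 - 8 * sqrt(14) / 825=7.24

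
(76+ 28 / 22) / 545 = 170 / 1199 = 0.14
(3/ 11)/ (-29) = -3/ 319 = -0.01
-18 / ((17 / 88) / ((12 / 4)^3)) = -2515.76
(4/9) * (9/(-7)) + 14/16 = 0.30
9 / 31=0.29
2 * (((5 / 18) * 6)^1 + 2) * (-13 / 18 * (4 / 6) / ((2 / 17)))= -2431 / 81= -30.01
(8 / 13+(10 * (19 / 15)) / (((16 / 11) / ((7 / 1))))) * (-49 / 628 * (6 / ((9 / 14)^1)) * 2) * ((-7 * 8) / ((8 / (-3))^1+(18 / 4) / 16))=-2952039104 / 1402167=-2105.34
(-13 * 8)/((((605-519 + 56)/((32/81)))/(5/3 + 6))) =-38272/17253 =-2.22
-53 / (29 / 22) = -1166 / 29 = -40.21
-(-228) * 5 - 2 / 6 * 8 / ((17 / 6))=1139.06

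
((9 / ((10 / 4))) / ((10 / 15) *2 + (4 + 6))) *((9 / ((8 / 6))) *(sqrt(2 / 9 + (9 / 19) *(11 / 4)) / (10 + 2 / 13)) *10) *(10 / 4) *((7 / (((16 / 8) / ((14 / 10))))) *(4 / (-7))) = -7371 *sqrt(19817) / 56848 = -18.25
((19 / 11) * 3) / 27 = 19 / 99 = 0.19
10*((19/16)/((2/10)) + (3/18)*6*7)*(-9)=-9315/8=-1164.38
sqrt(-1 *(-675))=15 *sqrt(3)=25.98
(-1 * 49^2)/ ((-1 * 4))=2401/ 4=600.25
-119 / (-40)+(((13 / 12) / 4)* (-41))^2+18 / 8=1480637 / 11520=128.53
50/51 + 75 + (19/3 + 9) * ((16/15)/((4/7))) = 80021/765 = 104.60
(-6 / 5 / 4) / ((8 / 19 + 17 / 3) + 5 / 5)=-171 / 4040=-0.04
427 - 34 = 393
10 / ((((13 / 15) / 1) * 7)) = 150 / 91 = 1.65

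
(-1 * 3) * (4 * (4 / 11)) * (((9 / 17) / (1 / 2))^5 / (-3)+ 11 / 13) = -356654352 / 203039551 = -1.76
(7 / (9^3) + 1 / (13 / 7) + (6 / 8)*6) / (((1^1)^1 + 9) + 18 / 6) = 0.39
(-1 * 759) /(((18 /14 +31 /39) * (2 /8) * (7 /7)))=-207207 /142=-1459.20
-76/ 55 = -1.38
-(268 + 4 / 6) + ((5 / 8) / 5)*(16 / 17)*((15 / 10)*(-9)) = -13783 / 51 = -270.25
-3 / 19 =-0.16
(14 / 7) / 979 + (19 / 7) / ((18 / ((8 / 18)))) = 38336 / 555093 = 0.07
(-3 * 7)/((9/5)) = -35/3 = -11.67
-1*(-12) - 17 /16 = 175 /16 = 10.94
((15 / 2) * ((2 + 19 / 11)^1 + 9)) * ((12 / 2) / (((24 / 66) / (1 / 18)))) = 175 / 2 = 87.50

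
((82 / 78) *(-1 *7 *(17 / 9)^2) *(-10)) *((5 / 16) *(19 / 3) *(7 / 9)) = 275785475 / 682344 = 404.17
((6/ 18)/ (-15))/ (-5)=1/ 225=0.00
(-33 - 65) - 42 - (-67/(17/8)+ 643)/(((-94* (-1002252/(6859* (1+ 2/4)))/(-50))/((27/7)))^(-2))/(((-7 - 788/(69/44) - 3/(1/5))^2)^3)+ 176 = 891667880989640162597638409481/24768552249757785376509765625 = 36.00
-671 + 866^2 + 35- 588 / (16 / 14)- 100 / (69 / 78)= 34439853 / 46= 748692.46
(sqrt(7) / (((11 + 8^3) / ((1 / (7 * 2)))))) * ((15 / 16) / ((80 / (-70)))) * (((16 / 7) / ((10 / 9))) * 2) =-27 * sqrt(7) / 58576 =-0.00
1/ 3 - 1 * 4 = -11/ 3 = -3.67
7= 7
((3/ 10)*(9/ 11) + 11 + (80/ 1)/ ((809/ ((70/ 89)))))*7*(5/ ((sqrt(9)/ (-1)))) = -627768659/ 4752066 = -132.10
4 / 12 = 1 / 3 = 0.33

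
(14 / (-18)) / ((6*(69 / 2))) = -0.00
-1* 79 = -79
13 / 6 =2.17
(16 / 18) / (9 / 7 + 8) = 56 / 585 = 0.10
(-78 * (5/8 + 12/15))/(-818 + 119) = 741/4660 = 0.16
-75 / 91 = -0.82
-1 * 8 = -8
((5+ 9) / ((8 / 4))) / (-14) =-1 / 2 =-0.50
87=87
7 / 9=0.78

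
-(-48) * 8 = 384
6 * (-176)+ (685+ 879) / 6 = -2386 / 3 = -795.33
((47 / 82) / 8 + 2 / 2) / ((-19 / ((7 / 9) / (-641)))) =259 / 3784464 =0.00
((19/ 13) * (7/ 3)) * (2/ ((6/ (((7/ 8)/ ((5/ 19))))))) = 17689/ 4680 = 3.78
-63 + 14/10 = -308/5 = -61.60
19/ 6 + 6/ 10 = 113/ 30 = 3.77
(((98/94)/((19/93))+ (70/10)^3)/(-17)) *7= -2175992/15181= -143.34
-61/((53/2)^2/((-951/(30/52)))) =2011048/14045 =143.19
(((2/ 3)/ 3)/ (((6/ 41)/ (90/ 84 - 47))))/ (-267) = 26363/ 100926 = 0.26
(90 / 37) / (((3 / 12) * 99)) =40 / 407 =0.10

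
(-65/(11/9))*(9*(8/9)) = -4680/11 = -425.45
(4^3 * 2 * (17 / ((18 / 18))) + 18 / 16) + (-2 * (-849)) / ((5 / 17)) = 318013 / 40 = 7950.32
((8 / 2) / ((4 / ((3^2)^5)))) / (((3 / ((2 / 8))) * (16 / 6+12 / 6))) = 59049 / 56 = 1054.45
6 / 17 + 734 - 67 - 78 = 10019 / 17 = 589.35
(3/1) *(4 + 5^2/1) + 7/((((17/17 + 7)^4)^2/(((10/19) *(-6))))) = 6933184407/79691776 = 87.00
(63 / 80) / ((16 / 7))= 441 / 1280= 0.34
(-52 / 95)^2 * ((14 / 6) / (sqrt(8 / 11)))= 4732 * sqrt(22) / 27075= 0.82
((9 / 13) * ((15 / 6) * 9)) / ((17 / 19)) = 7695 / 442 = 17.41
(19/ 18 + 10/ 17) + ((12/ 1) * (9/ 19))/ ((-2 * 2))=1295/ 5814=0.22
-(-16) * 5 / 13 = 80 / 13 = 6.15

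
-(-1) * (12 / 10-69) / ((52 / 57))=-19323 / 260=-74.32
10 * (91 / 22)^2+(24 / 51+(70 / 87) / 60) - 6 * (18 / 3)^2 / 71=6424330208 / 38118267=168.54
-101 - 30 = -131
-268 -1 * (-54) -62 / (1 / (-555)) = 34196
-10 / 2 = -5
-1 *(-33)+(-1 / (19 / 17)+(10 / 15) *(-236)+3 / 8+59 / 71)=-4015339 / 32376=-124.02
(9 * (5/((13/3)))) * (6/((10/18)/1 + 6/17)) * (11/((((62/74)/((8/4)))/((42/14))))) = 302637060/56017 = 5402.59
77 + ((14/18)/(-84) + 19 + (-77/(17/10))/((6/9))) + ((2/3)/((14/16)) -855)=-10618175/12852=-826.19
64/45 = 1.42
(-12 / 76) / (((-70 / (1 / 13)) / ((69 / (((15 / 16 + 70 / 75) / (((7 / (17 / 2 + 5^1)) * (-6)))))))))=-2208 / 110903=-0.02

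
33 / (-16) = -2.06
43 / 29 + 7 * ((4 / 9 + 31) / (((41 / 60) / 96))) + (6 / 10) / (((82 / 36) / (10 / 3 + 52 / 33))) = 2022386329 / 65395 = 30925.70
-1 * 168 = -168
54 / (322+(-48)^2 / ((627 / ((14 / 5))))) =28215 / 173621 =0.16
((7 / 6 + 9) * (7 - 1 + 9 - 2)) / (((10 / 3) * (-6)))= -793 / 120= -6.61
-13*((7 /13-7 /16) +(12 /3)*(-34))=28267 /16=1766.69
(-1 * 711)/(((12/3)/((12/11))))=-2133/11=-193.91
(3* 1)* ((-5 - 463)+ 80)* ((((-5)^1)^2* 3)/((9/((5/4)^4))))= -1515625/64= -23681.64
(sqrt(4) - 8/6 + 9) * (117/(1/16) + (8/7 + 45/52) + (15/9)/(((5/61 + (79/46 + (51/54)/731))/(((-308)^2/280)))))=21146.79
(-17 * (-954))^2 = 263023524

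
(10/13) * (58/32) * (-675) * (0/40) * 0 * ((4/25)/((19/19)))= 0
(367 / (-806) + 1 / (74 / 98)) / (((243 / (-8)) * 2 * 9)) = -51830 / 32610357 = -0.00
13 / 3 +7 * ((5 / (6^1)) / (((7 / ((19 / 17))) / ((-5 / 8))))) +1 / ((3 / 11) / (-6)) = -14891 / 816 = -18.25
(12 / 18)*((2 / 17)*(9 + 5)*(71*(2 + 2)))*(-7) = -2182.90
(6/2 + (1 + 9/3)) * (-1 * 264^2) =-487872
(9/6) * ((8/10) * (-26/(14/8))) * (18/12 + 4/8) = -1248/35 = -35.66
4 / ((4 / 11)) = 11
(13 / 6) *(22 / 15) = 143 / 45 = 3.18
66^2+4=4360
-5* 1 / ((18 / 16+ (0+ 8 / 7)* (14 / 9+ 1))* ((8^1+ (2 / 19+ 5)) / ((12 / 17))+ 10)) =-191520 / 4426669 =-0.04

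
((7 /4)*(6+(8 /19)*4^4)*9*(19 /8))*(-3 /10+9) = 5924961 /160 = 37031.01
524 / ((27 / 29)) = 15196 / 27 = 562.81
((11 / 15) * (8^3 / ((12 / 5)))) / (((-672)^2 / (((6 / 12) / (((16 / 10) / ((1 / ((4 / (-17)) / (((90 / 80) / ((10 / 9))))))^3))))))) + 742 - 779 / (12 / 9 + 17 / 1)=316276316934967 / 452145971200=699.50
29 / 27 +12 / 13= 701 / 351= 2.00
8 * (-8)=-64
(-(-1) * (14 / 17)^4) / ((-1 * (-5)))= 38416 / 417605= 0.09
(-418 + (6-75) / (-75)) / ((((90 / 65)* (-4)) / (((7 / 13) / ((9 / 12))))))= 54.07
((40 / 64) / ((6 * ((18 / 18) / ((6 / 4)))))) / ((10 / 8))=1 / 8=0.12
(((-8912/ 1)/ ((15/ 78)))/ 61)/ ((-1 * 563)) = 231712/ 171715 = 1.35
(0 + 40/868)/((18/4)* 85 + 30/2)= 4/34503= 0.00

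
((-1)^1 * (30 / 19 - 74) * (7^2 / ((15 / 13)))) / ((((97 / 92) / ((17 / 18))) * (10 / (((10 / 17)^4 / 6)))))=4031955200 / 733427379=5.50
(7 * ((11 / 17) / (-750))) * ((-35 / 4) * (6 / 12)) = 539 / 20400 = 0.03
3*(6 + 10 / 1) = 48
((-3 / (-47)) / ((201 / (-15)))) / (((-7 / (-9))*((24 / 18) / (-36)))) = 3645 / 22043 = 0.17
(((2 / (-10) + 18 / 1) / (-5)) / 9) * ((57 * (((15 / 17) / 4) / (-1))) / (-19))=-89 / 340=-0.26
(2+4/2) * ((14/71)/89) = 56/6319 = 0.01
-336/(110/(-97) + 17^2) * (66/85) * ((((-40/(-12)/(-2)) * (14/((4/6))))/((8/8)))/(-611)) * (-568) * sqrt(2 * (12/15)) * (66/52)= 40319693568 * sqrt(10)/2693193295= 47.34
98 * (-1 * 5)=-490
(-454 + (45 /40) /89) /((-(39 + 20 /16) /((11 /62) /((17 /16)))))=2031788 /1078769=1.88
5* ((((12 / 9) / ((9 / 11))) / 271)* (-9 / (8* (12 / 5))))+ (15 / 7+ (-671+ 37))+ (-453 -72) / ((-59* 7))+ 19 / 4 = -5043385093 / 8058456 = -625.85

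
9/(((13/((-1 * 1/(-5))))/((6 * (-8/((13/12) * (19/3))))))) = -0.97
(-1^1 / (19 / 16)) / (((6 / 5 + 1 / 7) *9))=-560 / 8037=-0.07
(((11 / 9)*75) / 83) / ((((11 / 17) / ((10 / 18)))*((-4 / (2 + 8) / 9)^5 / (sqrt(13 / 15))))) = -968203125*sqrt(195) / 2656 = -5090444.60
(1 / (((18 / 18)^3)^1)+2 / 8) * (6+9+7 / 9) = 355 / 18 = 19.72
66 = 66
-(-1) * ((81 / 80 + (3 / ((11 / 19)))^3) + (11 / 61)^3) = 3387436160111 / 24168936880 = 140.16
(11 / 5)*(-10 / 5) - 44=-242 / 5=-48.40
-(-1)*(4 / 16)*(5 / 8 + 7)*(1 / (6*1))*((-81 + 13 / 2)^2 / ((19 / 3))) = 1354261 / 4864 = 278.43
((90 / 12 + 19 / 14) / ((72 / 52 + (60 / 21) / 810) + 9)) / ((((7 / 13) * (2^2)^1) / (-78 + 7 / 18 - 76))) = -18624645 / 306284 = -60.81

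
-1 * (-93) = 93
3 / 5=0.60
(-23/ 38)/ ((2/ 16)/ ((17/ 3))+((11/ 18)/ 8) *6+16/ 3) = -1173/ 11267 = -0.10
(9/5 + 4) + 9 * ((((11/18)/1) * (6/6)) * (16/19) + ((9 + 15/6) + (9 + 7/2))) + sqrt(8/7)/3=2 * sqrt(14)/21 + 21511/95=226.79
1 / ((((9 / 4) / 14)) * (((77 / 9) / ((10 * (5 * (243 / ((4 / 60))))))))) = 1458000 / 11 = 132545.45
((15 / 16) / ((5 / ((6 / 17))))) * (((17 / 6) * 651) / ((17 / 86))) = 83979 / 136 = 617.49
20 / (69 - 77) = -5 / 2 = -2.50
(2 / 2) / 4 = 1 / 4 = 0.25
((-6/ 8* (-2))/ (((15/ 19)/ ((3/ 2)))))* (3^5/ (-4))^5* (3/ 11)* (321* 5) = -46508519060935713/ 45056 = -1032238082851.02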